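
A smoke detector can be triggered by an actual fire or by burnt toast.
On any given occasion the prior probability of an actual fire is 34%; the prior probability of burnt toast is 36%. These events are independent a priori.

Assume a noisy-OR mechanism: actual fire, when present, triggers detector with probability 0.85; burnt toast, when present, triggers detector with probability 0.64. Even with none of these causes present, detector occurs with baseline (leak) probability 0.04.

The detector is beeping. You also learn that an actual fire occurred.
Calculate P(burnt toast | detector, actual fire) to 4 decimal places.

Under noisy-OR, P(detector | causes) = 1 − (1−0.04)·∏(1−qᵢ) over the active causes.
P(detector | actual fire) = 0.856*0.64 + 0.94816*0.36 = 0.547840 + 0.341338 = 0.889178
The burnt toast-present share is 0.94816*0.36 = 0.341338.
P(burnt toast | detector, actual fire) = 0.341338 / 0.889178 ≈ 0.3839

P(burnt toast | detector, actual fire) ≈ 0.3839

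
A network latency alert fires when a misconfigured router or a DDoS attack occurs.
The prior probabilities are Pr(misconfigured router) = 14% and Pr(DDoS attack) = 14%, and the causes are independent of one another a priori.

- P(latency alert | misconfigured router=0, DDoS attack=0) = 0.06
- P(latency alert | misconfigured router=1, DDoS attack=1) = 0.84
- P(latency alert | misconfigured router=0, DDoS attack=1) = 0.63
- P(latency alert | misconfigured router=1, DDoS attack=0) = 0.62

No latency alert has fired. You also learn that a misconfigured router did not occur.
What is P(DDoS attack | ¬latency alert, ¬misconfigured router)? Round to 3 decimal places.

P(¬latency alert | ¬misconfigured router) = 0.94*0.86 + 0.37*0.14 = 0.808400 + 0.051800 = 0.860200
The DDoS attack-present share is 0.37*0.14 = 0.051800.
So P(DDoS attack | ¬latency alert, ¬misconfigured router) = 0.051800/0.860200 ≈ 0.060.

P(DDoS attack | ¬latency alert, ¬misconfigured router) ≈ 0.060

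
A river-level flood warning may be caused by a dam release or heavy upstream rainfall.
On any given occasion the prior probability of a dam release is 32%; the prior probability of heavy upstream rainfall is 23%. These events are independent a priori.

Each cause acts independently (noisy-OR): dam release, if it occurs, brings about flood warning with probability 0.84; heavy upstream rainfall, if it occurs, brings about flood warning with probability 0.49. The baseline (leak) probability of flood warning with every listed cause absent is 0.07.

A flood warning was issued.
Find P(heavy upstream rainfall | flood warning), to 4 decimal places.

Under noisy-OR, P(flood warning | causes) = 1 − (1−0.07)·∏(1−qᵢ) over the active causes.
For the numerator, keep only heavy upstream rainfall=true terms: 0.082219 + 0.068015 = 0.150234
Denominator P(flood warning): 0.07·0.68·0.77 + 0.5257·0.68·0.23 + 0.8512·0.32·0.77 + 0.924112·0.32·0.23 = 0.396622
P(heavy upstream rainfall | flood warning) = 0.150234/0.396622 ≈ 0.3788

P(heavy upstream rainfall | flood warning) ≈ 0.3788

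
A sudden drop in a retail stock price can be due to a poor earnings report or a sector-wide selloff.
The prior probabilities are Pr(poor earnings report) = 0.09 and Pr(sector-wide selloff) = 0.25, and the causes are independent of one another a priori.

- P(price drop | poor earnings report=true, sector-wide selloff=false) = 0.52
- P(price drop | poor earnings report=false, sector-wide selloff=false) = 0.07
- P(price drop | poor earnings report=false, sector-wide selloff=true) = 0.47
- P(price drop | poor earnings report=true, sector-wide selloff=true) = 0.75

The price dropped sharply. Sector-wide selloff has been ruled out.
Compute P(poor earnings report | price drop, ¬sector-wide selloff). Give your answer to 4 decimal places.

P(poor earnings report | price drop, ¬sector-wide selloff) ≈ 0.4235

Weight on poor earnings report=true, given the evidence: 0.52*0.09 = 0.046800
The normalizing constant is 0.07*0.91 + 0.52*0.09 = 0.110500
P(poor earnings report | price drop, ¬sector-wide selloff) = 0.046800/0.110500 ≈ 0.4235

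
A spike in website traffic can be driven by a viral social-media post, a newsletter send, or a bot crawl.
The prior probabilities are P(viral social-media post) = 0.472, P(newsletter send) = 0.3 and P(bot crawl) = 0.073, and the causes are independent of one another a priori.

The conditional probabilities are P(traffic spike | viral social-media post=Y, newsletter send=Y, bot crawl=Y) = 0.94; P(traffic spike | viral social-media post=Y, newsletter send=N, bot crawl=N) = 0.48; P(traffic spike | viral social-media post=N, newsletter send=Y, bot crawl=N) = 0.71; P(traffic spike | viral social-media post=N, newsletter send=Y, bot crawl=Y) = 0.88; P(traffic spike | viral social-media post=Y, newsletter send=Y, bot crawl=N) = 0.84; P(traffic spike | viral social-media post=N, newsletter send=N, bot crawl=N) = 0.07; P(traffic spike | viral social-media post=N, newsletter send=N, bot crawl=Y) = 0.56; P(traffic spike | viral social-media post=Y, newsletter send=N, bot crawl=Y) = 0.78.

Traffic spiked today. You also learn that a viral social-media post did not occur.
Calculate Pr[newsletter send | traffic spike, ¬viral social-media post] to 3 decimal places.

P(traffic spike | ¬viral social-media post) = 0.07×0.7×0.927 + 0.56×0.7×0.073 + 0.71×0.3×0.927 + 0.88×0.3×0.073 = 0.045423 + 0.028616 + 0.197451 + 0.019272 = 0.290762
Restricting to configurations with newsletter send present: 0.197451 + 0.019272 = 0.216723.
Hence the posterior is 0.216723/0.290762 ≈ 0.745.

Pr[newsletter send | traffic spike, ¬viral social-media post] ≈ 0.745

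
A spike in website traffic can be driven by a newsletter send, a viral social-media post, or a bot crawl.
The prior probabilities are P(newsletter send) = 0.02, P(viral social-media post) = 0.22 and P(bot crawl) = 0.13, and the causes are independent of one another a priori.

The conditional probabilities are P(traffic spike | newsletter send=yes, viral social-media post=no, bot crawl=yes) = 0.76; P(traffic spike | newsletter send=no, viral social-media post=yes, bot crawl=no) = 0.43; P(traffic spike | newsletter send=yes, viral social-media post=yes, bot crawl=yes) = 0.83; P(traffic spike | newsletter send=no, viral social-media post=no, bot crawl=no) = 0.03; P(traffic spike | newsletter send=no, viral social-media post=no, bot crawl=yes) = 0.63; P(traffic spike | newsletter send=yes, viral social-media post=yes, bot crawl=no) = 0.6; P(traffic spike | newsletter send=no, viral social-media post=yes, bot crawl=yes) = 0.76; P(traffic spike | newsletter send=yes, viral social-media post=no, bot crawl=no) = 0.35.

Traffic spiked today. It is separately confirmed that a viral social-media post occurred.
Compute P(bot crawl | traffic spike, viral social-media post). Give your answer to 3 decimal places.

Numerator (weight on configurations with bot crawl): 0.096824 + 0.002158 = 0.098982
Normalizer over all consistent configurations: 0.43×0.98×0.87 + 0.76×0.98×0.13 + 0.6×0.02×0.87 + 0.83×0.02×0.13 = 0.476040
P(bot crawl | traffic spike, viral social-media post) = 0.098982/0.476040 ≈ 0.208

P(bot crawl | traffic spike, viral social-media post) ≈ 0.208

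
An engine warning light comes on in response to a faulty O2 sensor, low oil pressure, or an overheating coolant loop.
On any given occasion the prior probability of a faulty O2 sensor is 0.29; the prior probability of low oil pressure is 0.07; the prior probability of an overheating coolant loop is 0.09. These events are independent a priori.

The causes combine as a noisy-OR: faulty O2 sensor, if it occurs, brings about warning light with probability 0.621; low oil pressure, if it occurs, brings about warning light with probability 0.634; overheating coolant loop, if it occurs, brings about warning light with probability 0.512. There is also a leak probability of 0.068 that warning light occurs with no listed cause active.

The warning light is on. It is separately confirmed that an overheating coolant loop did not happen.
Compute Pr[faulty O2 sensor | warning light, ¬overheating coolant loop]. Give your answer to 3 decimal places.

Under noisy-OR, P(warning light | causes) = 1 − (1−0.068)·∏(1−qᵢ) over the active causes.
Numerator (weight on configurations with faulty O2 sensor): 0.174434 + 0.017676 = 0.192110
Normalizer over all consistent configurations: 0.068*0.71*0.93 + 0.658888*0.71*0.07 + 0.646772*0.29*0.93 + 0.870719*0.29*0.07 = 0.269757
Posterior = 0.192110 / 0.269757 ≈ 0.712

Pr[faulty O2 sensor | warning light, ¬overheating coolant loop] ≈ 0.712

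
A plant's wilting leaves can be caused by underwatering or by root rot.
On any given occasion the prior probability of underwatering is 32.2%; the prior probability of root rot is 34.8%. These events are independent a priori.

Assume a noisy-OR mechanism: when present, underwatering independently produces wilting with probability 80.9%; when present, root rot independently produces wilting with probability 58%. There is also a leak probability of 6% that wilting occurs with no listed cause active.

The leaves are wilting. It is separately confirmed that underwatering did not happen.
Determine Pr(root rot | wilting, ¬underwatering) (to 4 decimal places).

Under noisy-OR, P(wilting | causes) = 1 − (1−0.06)·∏(1−qᵢ) over the active causes.
By total probability over both values of root rot:
  P(wilting | ¬underwatering) = 0.06×0.652 + 0.6052×0.348
        = 0.039120 + 0.210610 = 0.249730
Keeping only the root rot-present terms gives 0.210610, so
  P(root rot | wilting, ¬underwatering) = 0.210610 / 0.249730 ≈ 0.8434

Pr(root rot | wilting, ¬underwatering) ≈ 0.8434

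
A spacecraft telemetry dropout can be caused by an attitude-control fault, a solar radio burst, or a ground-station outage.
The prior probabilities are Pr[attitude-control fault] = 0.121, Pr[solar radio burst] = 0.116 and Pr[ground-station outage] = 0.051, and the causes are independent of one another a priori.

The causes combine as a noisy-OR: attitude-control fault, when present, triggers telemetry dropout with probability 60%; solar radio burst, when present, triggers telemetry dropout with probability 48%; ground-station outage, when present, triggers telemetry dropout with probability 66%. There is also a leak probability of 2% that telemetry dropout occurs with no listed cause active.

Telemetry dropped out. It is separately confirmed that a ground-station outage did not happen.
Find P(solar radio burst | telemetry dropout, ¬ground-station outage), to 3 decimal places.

Under noisy-OR, P(telemetry dropout | causes) = 1 − (1−0.02)·∏(1−qᵢ) over the active causes.
P(telemetry dropout | ¬ground-station outage) = 0.02×0.879×0.884 + 0.4904×0.879×0.116 + 0.608×0.121×0.884 + 0.79616×0.121×0.116 = 0.015541 + 0.050003 + 0.065034 + 0.011175 = 0.141753
Of this, 0.061178 comes from 0.050003 + 0.011175 (the solar radio burst=true cases).
So P(solar radio burst | telemetry dropout, ¬ground-station outage) = 0.061178/0.141753 ≈ 0.432.

P(solar radio burst | telemetry dropout, ¬ground-station outage) ≈ 0.432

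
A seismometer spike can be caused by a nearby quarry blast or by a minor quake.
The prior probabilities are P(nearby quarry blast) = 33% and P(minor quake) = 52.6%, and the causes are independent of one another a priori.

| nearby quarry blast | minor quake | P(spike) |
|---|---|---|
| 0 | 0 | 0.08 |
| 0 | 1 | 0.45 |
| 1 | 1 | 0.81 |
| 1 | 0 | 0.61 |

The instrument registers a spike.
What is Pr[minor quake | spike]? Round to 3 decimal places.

Pr[minor quake | spike] ≈ 0.712

Enumerate the 4 (nearby quarry blast, minor quake) configurations and weight by the priors:
  P(spike) = 0.08·0.67·0.474 + 0.45·0.67·0.526 + 0.61·0.33·0.474 + 0.81·0.33·0.526
        = 0.025406 + 0.158589 + 0.095416 + 0.140600 = 0.420011
Configurations with minor quake contribute 0.299189, so
  P(minor quake | spike) = 0.299189 / 0.420011 ≈ 0.712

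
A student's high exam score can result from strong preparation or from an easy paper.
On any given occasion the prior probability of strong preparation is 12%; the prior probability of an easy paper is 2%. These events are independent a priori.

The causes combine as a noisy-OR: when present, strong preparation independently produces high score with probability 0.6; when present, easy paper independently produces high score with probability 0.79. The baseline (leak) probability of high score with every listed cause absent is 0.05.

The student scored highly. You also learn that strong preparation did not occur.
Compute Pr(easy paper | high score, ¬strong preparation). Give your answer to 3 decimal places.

Under noisy-OR, P(high score | causes) = 1 − (1−0.05)·∏(1−qᵢ) over the active causes.
Sum P(high score|·) weighted by the priors over both values of easy paper:
  P(high score | ¬strong preparation) = 0.05×0.98 + 0.8005×0.02
        = 0.049000 + 0.016010 = 0.065010
Keeping only the easy paper-present terms gives 0.016010, so
  P(easy paper | high score, ¬strong preparation) = 0.016010 / 0.065010 ≈ 0.246

Pr(easy paper | high score, ¬strong preparation) ≈ 0.246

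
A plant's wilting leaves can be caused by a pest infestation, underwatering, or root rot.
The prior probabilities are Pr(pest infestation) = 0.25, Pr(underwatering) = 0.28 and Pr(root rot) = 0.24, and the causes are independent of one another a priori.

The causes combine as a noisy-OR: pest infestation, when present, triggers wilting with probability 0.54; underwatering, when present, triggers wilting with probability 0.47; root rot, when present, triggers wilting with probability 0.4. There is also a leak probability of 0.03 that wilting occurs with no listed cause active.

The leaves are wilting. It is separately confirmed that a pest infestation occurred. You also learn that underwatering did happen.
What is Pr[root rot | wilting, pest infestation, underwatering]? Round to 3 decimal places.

Under noisy-OR, P(wilting | causes) = 1 − (1−0.03)·∏(1−qᵢ) over the active causes.
Sum P(wilting|·) weighted by the priors over both values of root rot:
  P(wilting | pest infestation, underwatering) = 0.763514·0.76 + 0.858108·0.24
        = 0.580271 + 0.205946 = 0.786217
Configurations with root rot contribute 0.205946, so
  P(root rot | wilting, pest infestation, underwatering) = 0.205946 / 0.786217 ≈ 0.262

Pr[root rot | wilting, pest infestation, underwatering] ≈ 0.262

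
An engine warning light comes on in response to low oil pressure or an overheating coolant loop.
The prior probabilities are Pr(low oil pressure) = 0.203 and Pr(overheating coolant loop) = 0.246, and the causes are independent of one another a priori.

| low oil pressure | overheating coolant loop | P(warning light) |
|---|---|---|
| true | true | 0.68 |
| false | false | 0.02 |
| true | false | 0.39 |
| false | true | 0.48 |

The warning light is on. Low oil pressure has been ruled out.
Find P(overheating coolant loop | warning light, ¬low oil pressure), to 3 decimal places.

P(overheating coolant loop | warning light, ¬low oil pressure) ≈ 0.887

For the numerator, keep only overheating coolant loop=true terms: 0.48*0.246 = 0.118080
Normalizer over all consistent configurations: 0.02*0.754 + 0.48*0.246 = 0.133160
P(overheating coolant loop | warning light, ¬low oil pressure) = 0.118080/0.133160 ≈ 0.887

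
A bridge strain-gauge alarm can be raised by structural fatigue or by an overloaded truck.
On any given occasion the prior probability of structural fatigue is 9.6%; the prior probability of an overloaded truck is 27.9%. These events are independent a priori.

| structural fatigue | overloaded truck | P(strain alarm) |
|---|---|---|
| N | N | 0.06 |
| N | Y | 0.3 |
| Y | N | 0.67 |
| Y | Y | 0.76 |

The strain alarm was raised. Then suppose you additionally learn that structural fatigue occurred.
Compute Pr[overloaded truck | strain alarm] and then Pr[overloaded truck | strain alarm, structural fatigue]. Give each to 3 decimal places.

Pr[overloaded truck | strain alarm] ≈ 0.529; Pr[overloaded truck | strain alarm, structural fatigue] ≈ 0.305

Enumerate the 4 (structural fatigue, overloaded truck) configurations and weight by the priors:
  P(strain alarm) = 0.06·0.904·0.721 + 0.3·0.904·0.279 + 0.67·0.096·0.721 + 0.76·0.096·0.279
        = 0.039107 + 0.075665 + 0.046375 + 0.020356 = 0.181503
Keeping only the overloaded truck-present terms gives 0.096021, so
  P(overloaded truck | strain alarm) = 0.096021 / 0.181503 ≈ 0.529

Now condition on the additional information:
P(strain alarm | structural fatigue) = 0.67·0.721 + 0.76·0.279 = 0.483070 + 0.212040 = 0.695110
The overloaded truck-present share is 0.76·0.279 = 0.212040.
So P(overloaded truck | strain alarm, structural fatigue) = 0.212040/0.695110 ≈ 0.305.
The drop from 0.529 to 0.305 is the explaining-away (discounting) effect.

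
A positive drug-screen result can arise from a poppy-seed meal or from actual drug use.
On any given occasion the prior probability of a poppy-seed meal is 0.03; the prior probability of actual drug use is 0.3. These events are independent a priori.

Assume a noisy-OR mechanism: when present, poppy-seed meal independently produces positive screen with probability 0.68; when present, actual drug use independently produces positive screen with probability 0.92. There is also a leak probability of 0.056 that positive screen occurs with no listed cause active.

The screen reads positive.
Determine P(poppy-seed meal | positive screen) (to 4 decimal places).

P(poppy-seed meal | positive screen) ≈ 0.0709

Under noisy-OR, P(positive screen | causes) = 1 − (1−0.056)·∏(1−qᵢ) over the active causes.
P(positive screen) = 0.056×0.97×0.7 + 0.92448×0.97×0.3 + 0.69792×0.03×0.7 + 0.975834×0.03×0.3 = 0.038024 + 0.269024 + 0.014656 + 0.008783 = 0.330487
Of this, 0.023439 comes from 0.014656 + 0.008783 (the poppy-seed meal=true cases).
Hence the posterior is 0.023439/0.330487 ≈ 0.0709.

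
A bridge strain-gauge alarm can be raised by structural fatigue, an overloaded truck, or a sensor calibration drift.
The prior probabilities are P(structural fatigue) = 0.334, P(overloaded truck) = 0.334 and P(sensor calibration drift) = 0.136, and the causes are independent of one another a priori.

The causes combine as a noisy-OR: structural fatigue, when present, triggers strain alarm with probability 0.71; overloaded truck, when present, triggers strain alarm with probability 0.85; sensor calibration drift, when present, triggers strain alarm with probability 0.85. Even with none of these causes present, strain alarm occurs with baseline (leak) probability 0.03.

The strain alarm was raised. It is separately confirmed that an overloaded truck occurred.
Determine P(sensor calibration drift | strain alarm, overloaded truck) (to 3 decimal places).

P(sensor calibration drift | strain alarm, overloaded truck) ≈ 0.148

Under noisy-OR, P(strain alarm | causes) = 1 − (1−0.03)·∏(1−qᵢ) over the active causes.
P(strain alarm | overloaded truck) = 0.8545×0.666×0.864 + 0.978175×0.666×0.136 + 0.957805×0.334×0.864 + 0.993671×0.334×0.136 = 0.491700 + 0.088599 + 0.276400 + 0.045137 = 0.901836
Of this, 0.133736 comes from 0.088599 + 0.045137 (the sensor calibration drift=true cases).
P(sensor calibration drift | strain alarm, overloaded truck) = 0.133736 / 0.901836 ≈ 0.148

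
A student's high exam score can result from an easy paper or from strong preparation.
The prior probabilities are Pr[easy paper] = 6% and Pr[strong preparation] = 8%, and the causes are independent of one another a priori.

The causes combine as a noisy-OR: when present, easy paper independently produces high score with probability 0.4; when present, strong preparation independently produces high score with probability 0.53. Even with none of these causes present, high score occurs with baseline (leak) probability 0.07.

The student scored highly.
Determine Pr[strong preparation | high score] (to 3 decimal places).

Under noisy-OR, P(high score | causes) = 1 − (1−0.07)·∏(1−qᵢ) over the active causes.
By total probability over the 4 (easy paper, strong preparation) configurations:
  P(high score) = 0.07*0.94*0.92 + 0.5629*0.94*0.08 + 0.442*0.06*0.92 + 0.73774*0.06*0.08
        = 0.060536 + 0.042330 + 0.024398 + 0.003541 = 0.130805
Keeping only the strong preparation-present terms gives 0.045871, so
  P(strong preparation | high score) = 0.045871 / 0.130805 ≈ 0.351

Pr[strong preparation | high score] ≈ 0.351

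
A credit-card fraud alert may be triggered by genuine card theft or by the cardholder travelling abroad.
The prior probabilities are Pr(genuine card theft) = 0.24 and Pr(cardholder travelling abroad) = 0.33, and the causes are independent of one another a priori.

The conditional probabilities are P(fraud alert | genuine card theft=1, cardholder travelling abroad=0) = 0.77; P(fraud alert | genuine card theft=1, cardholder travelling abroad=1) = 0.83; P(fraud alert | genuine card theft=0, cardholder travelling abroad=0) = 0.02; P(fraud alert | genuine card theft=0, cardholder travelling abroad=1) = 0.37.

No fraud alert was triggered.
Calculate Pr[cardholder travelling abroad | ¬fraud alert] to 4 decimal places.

Pr[cardholder travelling abroad | ¬fraud alert] ≈ 0.2424

P(¬fraud alert) = 0.98·0.76·0.67 + 0.63·0.76·0.33 + 0.23·0.24·0.67 + 0.17·0.24·0.33 = 0.499016 + 0.158004 + 0.036984 + 0.013464 = 0.707468
Restricting to configurations with cardholder travelling abroad present: 0.158004 + 0.013464 = 0.171468.
Hence the posterior is 0.171468/0.707468 ≈ 0.2424.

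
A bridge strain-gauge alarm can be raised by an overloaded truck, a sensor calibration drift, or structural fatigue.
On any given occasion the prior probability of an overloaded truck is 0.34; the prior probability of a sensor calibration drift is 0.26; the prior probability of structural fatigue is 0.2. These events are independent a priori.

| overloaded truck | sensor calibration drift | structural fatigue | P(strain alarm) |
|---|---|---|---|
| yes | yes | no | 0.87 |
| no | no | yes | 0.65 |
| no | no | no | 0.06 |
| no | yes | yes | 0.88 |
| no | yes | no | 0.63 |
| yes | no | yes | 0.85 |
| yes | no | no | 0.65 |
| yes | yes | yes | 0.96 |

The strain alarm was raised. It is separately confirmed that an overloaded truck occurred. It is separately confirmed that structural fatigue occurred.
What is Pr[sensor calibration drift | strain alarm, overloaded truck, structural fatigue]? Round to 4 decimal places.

Pr[sensor calibration drift | strain alarm, overloaded truck, structural fatigue] ≈ 0.2841

For the numerator, keep only sensor calibration drift=true terms: 0.96×0.26 = 0.249600
Normalizer over all consistent configurations: 0.85×0.74 + 0.96×0.26 = 0.878600
P(sensor calibration drift | strain alarm, overloaded truck, structural fatigue) = 0.249600/0.878600 ≈ 0.2841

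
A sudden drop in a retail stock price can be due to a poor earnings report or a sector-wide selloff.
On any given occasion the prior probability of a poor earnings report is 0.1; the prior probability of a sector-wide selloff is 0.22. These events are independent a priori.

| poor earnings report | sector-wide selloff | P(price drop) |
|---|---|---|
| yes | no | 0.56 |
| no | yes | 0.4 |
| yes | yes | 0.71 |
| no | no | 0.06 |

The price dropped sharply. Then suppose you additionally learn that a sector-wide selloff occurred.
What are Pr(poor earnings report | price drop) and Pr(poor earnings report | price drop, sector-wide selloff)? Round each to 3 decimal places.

Sum P(price drop|·) weighted by the priors over the 4 (poor earnings report, sector-wide selloff) configurations:
  P(price drop) = 0.06*0.9*0.78 + 0.4*0.9*0.22 + 0.56*0.1*0.78 + 0.71*0.1*0.22
        = 0.042120 + 0.079200 + 0.043680 + 0.015620 = 0.180620
The terms with poor earnings report present sum to 0.059300, so
  P(poor earnings report | price drop) = 0.059300 / 0.180620 ≈ 0.328

Now condition on the additional information:
Sum P(price drop|·) weighted by the priors over both values of poor earnings report:
  P(price drop | sector-wide selloff) = 0.4*0.9 + 0.71*0.1
        = 0.360000 + 0.071000 = 0.431000
Configurations with poor earnings report contribute 0.071000, so
  P(poor earnings report | price drop, sector-wide selloff) = 0.071000 / 0.431000 ≈ 0.165
This is intercausal reasoning (explaining away): once sector-wide selloff accounts for the price drop, poor earnings report becomes less likely.

Pr(poor earnings report | price drop) ≈ 0.328; Pr(poor earnings report | price drop, sector-wide selloff) ≈ 0.165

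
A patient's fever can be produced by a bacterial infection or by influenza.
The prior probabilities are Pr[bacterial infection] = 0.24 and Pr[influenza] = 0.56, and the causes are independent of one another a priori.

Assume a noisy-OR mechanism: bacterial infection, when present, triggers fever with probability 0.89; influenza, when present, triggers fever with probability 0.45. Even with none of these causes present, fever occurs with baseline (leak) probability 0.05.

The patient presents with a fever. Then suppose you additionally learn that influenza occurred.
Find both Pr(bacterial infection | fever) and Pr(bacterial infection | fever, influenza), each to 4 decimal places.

Pr(bacterial infection | fever) ≈ 0.5015; Pr(bacterial infection | fever, influenza) ≈ 0.3840

Under noisy-OR, P(fever | causes) = 1 − (1−0.05)·∏(1−qᵢ) over the active causes.
Numerator (weight on configurations with bacterial infection): 0.094565 + 0.126675 = 0.221240
Denominator P(fever): 0.05*0.76*0.44 + 0.4775*0.76*0.56 + 0.8955*0.24*0.44 + 0.942525*0.24*0.56 = 0.441184
P(bacterial infection | fever) = 0.221240/0.441184 ≈ 0.5015

Now condition on the additional information:
P(fever | influenza) = 0.4775*0.76 + 0.942525*0.24 = 0.362900 + 0.226206 = 0.589106
Of this, 0.226206 comes from 0.942525*0.24 (the bacterial infection=true cases).
Hence the posterior is 0.226206/0.589106 ≈ 0.3840.
This is intercausal reasoning (explaining away): once influenza accounts for the fever, bacterial infection becomes less likely.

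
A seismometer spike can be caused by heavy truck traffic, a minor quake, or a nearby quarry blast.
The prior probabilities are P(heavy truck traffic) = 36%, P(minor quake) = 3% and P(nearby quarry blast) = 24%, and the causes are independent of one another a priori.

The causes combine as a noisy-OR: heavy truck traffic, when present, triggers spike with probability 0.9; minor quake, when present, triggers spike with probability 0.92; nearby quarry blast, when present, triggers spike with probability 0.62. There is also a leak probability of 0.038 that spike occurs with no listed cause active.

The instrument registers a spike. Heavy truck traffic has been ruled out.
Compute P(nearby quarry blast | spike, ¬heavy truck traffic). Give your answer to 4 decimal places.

Under noisy-OR, P(spike | causes) = 1 − (1−0.038)·∏(1−qᵢ) over the active causes.
P(spike | ¬heavy truck traffic) = 0.038×0.97×0.76 + 0.63444×0.97×0.24 + 0.92304×0.03×0.76 + 0.970755×0.03×0.24 = 0.028014 + 0.147698 + 0.021045 + 0.006989 = 0.203746
Restricting to configurations with nearby quarry blast present: 0.147698 + 0.006989 = 0.154687.
P(nearby quarry blast | spike, ¬heavy truck traffic) = 0.154687 / 0.203746 ≈ 0.7592

P(nearby quarry blast | spike, ¬heavy truck traffic) ≈ 0.7592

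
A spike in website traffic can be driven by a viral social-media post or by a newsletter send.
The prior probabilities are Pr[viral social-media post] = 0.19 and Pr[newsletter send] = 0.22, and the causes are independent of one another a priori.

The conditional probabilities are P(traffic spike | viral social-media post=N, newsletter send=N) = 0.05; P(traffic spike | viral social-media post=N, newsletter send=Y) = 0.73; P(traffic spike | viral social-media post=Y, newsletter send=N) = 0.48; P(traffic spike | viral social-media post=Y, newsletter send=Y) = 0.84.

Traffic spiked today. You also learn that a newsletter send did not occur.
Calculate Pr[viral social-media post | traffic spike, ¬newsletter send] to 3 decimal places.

Pr[viral social-media post | traffic spike, ¬newsletter send] ≈ 0.692

For the numerator, keep only viral social-media post=true terms: 0.48×0.19 = 0.091200
Normalizer over all consistent configurations: 0.05×0.81 + 0.48×0.19 = 0.131700
P(viral social-media post | traffic spike, ¬newsletter send) = 0.091200/0.131700 ≈ 0.692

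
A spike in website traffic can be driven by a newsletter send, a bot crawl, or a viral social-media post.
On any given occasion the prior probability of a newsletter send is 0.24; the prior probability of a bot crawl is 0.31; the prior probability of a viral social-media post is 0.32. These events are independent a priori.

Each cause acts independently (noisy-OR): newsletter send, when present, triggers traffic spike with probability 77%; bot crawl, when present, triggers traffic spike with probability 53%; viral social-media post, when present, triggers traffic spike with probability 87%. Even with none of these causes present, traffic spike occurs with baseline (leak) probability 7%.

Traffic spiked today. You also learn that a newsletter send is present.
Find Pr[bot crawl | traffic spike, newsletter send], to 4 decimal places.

Under noisy-OR, P(traffic spike | causes) = 1 − (1−0.07)·∏(1−qᵢ) over the active causes.
P(traffic spike | newsletter send) = 0.7861*0.69*0.68 + 0.972193*0.69*0.32 + 0.899467*0.31*0.68 + 0.986931*0.31*0.32 = 0.368838 + 0.214660 + 0.189608 + 0.097904 = 0.871010
Of this, 0.287512 comes from 0.189608 + 0.097904 (the bot crawl=true cases).
P(bot crawl | traffic spike, newsletter send) = 0.287512 / 0.871010 ≈ 0.3301

Pr[bot crawl | traffic spike, newsletter send] ≈ 0.3301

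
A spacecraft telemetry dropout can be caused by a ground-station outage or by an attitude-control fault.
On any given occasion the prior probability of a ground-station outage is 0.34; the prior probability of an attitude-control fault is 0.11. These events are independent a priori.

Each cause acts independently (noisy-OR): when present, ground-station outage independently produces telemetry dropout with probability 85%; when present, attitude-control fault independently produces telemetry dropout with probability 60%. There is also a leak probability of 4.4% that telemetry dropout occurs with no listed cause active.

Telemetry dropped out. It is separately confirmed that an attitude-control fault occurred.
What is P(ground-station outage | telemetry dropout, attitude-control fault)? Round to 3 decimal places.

P(ground-station outage | telemetry dropout, attitude-control fault) ≈ 0.440

Under noisy-OR, P(telemetry dropout | causes) = 1 − (1−0.044)·∏(1−qᵢ) over the active causes.
Numerator (weight on configurations with ground-station outage): 0.94264*0.34 = 0.320498
Denominator P(telemetry dropout | attitude-control fault): 0.6176*0.66 + 0.94264*0.34 = 0.728114
P(ground-station outage | telemetry dropout, attitude-control fault) = 0.320498/0.728114 ≈ 0.440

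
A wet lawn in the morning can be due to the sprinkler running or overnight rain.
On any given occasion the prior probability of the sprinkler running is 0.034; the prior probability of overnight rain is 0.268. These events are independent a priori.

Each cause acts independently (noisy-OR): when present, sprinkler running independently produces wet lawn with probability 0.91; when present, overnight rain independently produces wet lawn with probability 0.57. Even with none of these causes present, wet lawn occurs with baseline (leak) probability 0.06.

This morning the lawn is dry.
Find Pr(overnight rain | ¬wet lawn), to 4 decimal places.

Under noisy-OR, P(wet lawn | causes) = 1 − (1−0.06)·∏(1−qᵢ) over the active causes.
Sum P(¬wet lawn|·) weighted by the priors over the 4 (sprinkler running, overnight rain) configurations:
  P(¬wet lawn) = 0.94·0.966·0.732 + 0.4042·0.966·0.268 + 0.0846·0.034·0.732 + 0.036378·0.034·0.268
        = 0.664685 + 0.104643 + 0.002106 + 0.000331 = 0.771765
Configurations with overnight rain contribute 0.104974, so
  P(overnight rain | ¬wet lawn) = 0.104974 / 0.771765 ≈ 0.1360

Pr(overnight rain | ¬wet lawn) ≈ 0.1360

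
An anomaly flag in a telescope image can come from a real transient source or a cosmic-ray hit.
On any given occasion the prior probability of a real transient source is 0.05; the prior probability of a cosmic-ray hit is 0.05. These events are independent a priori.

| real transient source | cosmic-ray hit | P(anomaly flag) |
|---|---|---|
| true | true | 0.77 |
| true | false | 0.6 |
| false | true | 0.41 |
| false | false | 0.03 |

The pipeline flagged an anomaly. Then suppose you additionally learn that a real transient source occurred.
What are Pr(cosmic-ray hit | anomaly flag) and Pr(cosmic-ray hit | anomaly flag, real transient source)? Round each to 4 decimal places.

Pr(cosmic-ray hit | anomaly flag) ≈ 0.2780; Pr(cosmic-ray hit | anomaly flag, real transient source) ≈ 0.0633

For the numerator, keep only cosmic-ray hit=true terms: 0.019475 + 0.001925 = 0.021400
Normalizer over all consistent configurations: 0.03×0.95×0.95 + 0.41×0.95×0.05 + 0.6×0.05×0.95 + 0.77×0.05×0.05 = 0.076975
Posterior = 0.021400 / 0.076975 ≈ 0.2780

With the extra evidence:
P(anomaly flag | real transient source) = 0.6*0.95 + 0.77*0.05 = 0.570000 + 0.038500 = 0.608500
The cosmic-ray hit-present share is 0.77*0.05 = 0.038500.
P(cosmic-ray hit | anomaly flag, real transient source) = 0.038500 / 0.608500 ≈ 0.0633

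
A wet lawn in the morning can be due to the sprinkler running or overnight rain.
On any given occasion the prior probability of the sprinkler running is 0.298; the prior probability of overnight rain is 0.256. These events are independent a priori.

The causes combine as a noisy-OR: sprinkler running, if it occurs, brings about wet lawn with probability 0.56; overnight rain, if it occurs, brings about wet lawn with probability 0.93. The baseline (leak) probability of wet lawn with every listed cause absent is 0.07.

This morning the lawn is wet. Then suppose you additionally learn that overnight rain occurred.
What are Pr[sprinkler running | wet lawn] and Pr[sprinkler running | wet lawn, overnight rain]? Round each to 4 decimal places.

Under noisy-OR, P(wet lawn | causes) = 1 − (1−0.07)·∏(1−qᵢ) over the active causes.
By total probability over the 4 (sprinkler running, overnight rain) configurations:
  P(wet lawn) = 0.07·0.702·0.744 + 0.9349·0.702·0.256 + 0.5908·0.298·0.744 + 0.971356·0.298·0.256
        = 0.036560 + 0.168013 + 0.130987 + 0.074103 = 0.409663
The terms with sprinkler running present sum to 0.205090, so
  P(sprinkler running | wet lawn) = 0.205090 / 0.409663 ≈ 0.5006

Now condition on the additional information:
By total probability over both values of sprinkler running:
  P(wet lawn | overnight rain) = 0.9349×0.702 + 0.971356×0.298
        = 0.656300 + 0.289464 = 0.945764
The terms with sprinkler running present sum to 0.289464, so
  P(sprinkler running | wet lawn, overnight rain) = 0.289464 / 0.945764 ≈ 0.3061
The drop from 0.5006 to 0.3061 is the explaining-away (discounting) effect.

Pr[sprinkler running | wet lawn] ≈ 0.5006; Pr[sprinkler running | wet lawn, overnight rain] ≈ 0.3061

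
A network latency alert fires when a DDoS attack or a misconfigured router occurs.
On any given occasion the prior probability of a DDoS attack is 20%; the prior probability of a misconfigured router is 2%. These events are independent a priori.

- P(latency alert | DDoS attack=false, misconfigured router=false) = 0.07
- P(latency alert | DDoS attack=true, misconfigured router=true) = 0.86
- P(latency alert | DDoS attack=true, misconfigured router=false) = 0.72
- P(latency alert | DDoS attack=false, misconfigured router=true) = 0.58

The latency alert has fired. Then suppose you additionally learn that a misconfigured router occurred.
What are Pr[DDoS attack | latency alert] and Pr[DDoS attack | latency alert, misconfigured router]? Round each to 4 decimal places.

Weight on DDoS attack=true, given the evidence: 0.141120 + 0.003440 = 0.144560
Denominator P(latency alert): 0.07·0.8·0.98 + 0.58·0.8·0.02 + 0.72·0.2·0.98 + 0.86·0.2·0.02 = 0.208720
P(DDoS attack | latency alert) = 0.144560/0.208720 ≈ 0.6926

Now condition on the additional information:
For the numerator, keep only DDoS attack=true terms: 0.86×0.2 = 0.172000
Normalizer over all consistent configurations: 0.58×0.8 + 0.86×0.2 = 0.636000
P(DDoS attack | latency alert, misconfigured router) = 0.172000/0.636000 ≈ 0.2704
— misconfigured router explains away the evidence for DDoS attack.

Pr[DDoS attack | latency alert] ≈ 0.6926; Pr[DDoS attack | latency alert, misconfigured router] ≈ 0.2704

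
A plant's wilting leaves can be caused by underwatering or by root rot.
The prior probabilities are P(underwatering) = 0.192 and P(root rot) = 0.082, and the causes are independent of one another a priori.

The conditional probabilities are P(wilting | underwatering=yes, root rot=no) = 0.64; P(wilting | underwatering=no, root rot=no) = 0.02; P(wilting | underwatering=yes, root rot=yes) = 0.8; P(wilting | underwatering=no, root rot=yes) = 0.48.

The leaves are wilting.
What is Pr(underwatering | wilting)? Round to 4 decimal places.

By total probability over the 4 (underwatering, root rot) configurations:
  P(wilting) = 0.02*0.808*0.918 + 0.48*0.808*0.082 + 0.64*0.192*0.918 + 0.8*0.192*0.082
        = 0.014835 + 0.031803 + 0.112804 + 0.012595 = 0.172037
Configurations with underwatering contribute 0.125399, so
  P(underwatering | wilting) = 0.125399 / 0.172037 ≈ 0.7289

Pr(underwatering | wilting) ≈ 0.7289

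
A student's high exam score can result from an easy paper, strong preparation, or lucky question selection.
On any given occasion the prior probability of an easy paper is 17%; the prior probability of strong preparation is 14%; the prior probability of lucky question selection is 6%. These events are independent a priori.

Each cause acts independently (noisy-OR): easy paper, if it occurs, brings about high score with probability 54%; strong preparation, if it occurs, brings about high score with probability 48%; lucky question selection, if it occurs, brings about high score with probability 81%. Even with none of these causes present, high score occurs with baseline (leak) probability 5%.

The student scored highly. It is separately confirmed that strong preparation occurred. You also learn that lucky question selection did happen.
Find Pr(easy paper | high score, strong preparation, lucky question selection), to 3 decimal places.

Under noisy-OR, P(high score | causes) = 1 − (1−0.05)·∏(1−qᵢ) over the active causes.
For the numerator, keep only easy paper=true terms: 0.956824×0.17 = 0.162660
Normalizer over all consistent configurations: 0.90614×0.83 + 0.956824×0.17 = 0.914756
P(easy paper | high score, strong preparation, lucky question selection) = 0.162660/0.914756 ≈ 0.178

Pr(easy paper | high score, strong preparation, lucky question selection) ≈ 0.178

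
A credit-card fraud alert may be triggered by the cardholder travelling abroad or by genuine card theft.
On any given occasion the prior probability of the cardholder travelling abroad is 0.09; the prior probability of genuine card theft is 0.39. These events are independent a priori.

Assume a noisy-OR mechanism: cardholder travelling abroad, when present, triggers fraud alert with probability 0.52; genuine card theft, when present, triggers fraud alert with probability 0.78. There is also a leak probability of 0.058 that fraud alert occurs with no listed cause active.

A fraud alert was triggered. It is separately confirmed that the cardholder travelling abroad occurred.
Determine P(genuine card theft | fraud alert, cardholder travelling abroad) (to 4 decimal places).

Under noisy-OR, P(fraud alert | causes) = 1 − (1−0.058)·∏(1−qᵢ) over the active causes.
Numerator (weight on configurations with genuine card theft): 0.900525*0.39 = 0.351205
Normalizer over all consistent configurations: 0.54784*0.61 + 0.900525*0.39 = 0.685387
Posterior = 0.351205 / 0.685387 ≈ 0.5124

P(genuine card theft | fraud alert, cardholder travelling abroad) ≈ 0.5124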